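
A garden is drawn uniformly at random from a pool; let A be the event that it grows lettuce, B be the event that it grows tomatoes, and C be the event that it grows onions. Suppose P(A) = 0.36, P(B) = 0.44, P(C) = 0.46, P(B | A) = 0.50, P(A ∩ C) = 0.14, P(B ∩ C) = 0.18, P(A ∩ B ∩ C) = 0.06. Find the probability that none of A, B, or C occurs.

0.18

P(A ∩ B) = P(A)·P(B|A) = 0.36 × 0.50 = 0.18
By inclusion-exclusion,
P(A ∪ B ∪ C) = 0.36 + 0.44 + 0.46 − 0.18 − 0.14 − 0.18 + 0.06 = 0.82
P(none) = 1 − 0.82 = 0.18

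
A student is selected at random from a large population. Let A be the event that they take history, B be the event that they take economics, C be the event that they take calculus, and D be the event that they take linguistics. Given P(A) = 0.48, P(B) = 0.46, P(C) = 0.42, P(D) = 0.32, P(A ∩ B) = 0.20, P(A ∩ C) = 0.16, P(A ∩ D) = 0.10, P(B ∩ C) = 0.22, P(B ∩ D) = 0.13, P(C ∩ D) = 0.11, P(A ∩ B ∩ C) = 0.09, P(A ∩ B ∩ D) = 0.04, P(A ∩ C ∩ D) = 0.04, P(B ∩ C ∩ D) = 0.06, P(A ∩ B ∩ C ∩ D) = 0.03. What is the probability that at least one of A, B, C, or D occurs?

By inclusion-exclusion,
P(A ∪ B ∪ C ∪ D) = 0.48 + 0.46 + 0.42 + 0.32 − 0.20 − 0.16 − 0.10 − 0.22 − 0.13 − 0.11 + 0.09 + 0.04 + 0.04 + 0.06 − 0.03 = 0.96

0.96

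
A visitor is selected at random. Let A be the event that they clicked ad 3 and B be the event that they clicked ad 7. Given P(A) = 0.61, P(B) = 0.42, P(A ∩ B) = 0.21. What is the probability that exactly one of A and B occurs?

0.61

By inclusion–exclusion (exactly-one form):
P(exactly one) = 0.61 + 0.42 − 2·0.21 = 0.61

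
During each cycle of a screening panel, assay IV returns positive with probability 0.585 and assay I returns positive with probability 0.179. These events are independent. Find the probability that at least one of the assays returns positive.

P(none) = (1 − 0.585) × (1 − 0.179) = 0.415 × 0.821 = 0.340715
P(at least one) = 1 − 0.340715 = 0.659285

0.659285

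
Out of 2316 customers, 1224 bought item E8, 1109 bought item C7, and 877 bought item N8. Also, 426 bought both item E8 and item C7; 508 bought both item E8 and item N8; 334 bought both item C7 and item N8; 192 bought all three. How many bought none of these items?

182

Using inclusion–exclusion:
N(≥1) = 1224 + 1109 + 877 − 426 − 508 − 334 + 192 = 2134
None: 2316 − 2134 = 182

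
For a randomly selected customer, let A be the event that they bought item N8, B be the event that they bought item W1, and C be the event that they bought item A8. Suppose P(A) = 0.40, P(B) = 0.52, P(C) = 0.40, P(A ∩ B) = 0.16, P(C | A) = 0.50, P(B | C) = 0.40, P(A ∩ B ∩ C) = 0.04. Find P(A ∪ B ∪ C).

P(A ∩ C) = P(A)·P(C|A) = 0.40 × 0.50 = 0.20
P(B ∩ C) = P(C)·P(B|C) = 0.40 × 0.40 = 0.16
P(A ∪ B ∪ C) = 0.40 + 0.52 + 0.40 − 0.16 − 0.20 − 0.16 + 0.04 = 0.84

0.84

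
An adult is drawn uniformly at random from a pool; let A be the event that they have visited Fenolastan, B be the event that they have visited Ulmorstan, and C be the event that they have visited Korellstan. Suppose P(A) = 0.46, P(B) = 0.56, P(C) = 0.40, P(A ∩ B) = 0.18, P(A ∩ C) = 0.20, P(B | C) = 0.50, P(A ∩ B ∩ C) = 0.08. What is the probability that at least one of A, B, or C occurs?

P(B ∩ C) = P(C)·P(B|C) = 0.40 × 0.50 = 0.20
P(A ∪ B ∪ C) = 0.46 + 0.56 + 0.40 − 0.18 − 0.20 − 0.20 + 0.08 = 0.92

0.92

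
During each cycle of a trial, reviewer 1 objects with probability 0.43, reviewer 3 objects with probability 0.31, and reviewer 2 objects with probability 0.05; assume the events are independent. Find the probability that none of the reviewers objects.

P(none) = (1 − 0.43) × (1 − 0.31) × (1 − 0.05) = 0.57 × 0.69 × 0.95 = 0.373635

0.373635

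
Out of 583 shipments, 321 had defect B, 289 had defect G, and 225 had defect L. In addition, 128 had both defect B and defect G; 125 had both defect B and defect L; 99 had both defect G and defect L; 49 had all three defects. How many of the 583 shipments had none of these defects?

|union| = 321 + 289 + 225 − 128 − 125 − 99 + 49 = 532
None: 583 − 532 = 51

51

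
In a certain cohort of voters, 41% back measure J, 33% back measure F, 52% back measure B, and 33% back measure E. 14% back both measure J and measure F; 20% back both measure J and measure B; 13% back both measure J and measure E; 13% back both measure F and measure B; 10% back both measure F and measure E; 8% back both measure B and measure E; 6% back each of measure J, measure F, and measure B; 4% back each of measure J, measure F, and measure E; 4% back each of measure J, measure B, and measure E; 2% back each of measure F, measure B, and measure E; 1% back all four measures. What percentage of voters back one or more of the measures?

96%

By inclusion-exclusion,
P(≥1) = 41 + 33 + 52 + 33 − 14 − 20 − 13 − 13 − 10 − 8 + 6 + 4 + 4 + 2 − 1 = 96%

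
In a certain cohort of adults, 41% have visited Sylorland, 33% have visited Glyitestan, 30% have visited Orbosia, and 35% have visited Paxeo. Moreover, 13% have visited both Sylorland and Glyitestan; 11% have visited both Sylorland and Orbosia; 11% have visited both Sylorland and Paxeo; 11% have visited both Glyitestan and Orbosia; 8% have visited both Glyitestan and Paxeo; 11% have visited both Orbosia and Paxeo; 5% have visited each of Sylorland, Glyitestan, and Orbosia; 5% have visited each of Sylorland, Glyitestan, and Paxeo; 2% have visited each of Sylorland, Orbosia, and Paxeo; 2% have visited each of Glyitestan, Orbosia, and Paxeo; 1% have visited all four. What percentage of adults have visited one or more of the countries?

P(union) = 41 + 33 + 30 + 35 − 13 − 11 − 11 − 11 − 8 − 11 + 5 + 5 + 2 + 2 − 1 = 87%

87%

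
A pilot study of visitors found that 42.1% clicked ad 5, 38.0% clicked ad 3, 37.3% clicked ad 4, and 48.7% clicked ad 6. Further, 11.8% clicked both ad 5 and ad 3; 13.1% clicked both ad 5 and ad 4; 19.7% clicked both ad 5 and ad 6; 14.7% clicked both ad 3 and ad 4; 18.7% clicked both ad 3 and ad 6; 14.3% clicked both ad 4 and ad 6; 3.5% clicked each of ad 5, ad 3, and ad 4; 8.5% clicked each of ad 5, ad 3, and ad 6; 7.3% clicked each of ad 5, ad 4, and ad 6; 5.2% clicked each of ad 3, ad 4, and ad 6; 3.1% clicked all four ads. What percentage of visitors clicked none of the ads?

Apply inclusion-exclusion:
P(union) = 42.1 + 38.0 + 37.3 + 48.7 − 11.8 − 13.1 − 19.7 − 14.7 − 18.7 − 14.3 + 3.5 + 8.5 + 7.3 + 5.2 − 3.1 = 95.2%
P(none) = 100% − 95.2% = 4.8%

4.8%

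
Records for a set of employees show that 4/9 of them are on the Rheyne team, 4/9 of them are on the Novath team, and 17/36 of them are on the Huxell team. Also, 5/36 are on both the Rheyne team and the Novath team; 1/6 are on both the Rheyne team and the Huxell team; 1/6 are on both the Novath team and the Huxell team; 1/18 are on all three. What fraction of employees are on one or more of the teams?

By inclusion–exclusion:
P(≥1) = 4/9 + 4/9 + 17/36 − 5/36 − 1/6 − 1/6 + 1/18 = 17/18

17/18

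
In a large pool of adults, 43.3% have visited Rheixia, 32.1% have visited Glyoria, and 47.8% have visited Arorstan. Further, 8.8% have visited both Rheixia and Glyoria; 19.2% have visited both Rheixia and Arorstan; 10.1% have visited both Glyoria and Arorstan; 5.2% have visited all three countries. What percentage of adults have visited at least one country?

90.3%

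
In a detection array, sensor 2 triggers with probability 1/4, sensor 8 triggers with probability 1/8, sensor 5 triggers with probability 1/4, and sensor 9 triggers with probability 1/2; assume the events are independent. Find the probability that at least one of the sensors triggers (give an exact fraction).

193/256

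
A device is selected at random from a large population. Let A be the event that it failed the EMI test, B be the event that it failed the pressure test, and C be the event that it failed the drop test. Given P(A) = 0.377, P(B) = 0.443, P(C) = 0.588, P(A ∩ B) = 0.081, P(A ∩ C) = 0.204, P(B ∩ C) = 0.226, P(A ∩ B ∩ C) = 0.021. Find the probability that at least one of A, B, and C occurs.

0.918

P(A ∪ B ∪ C) = 0.377 + 0.443 + 0.588 − 0.081 − 0.204 − 0.226 + 0.021 = 0.918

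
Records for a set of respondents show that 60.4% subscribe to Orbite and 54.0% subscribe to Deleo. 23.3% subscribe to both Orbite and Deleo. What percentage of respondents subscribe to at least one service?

91.1%

P(at least one) = 60.4 + 54.0 − 23.3 = 91.1%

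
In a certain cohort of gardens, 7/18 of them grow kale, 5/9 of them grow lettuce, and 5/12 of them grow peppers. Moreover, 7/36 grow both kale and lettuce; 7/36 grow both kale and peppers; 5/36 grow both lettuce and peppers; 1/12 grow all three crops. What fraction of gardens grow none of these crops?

P(union) = 7/18 + 5/9 + 5/12 − 7/36 − 7/36 − 5/36 + 1/12 = 11/12
P(none) = 1 − 11/12 = 1/12

1/12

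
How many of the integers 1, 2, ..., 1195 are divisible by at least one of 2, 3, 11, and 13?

860

597 + 398 + 108 + 91 − 199 − 54 − 45 − 36 − 30 − 8 + 18 + 15 + 4 + 2 − 1 = 860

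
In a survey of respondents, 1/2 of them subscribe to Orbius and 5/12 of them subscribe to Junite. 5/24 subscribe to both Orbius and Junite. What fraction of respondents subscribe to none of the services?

By inclusion-exclusion,
P(union) = 1/2 + 5/12 − 5/24 = 17/24
P(none) = 1 − 17/24 = 7/24

7/24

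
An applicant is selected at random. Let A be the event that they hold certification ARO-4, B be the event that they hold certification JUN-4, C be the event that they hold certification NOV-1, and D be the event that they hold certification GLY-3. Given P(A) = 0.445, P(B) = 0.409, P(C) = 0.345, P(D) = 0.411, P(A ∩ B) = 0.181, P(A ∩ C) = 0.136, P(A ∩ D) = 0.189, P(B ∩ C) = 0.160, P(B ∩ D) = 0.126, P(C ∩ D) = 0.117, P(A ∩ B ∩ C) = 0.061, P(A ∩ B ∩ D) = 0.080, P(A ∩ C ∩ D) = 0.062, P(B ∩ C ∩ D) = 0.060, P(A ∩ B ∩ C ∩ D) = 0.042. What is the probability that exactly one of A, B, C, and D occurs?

By inclusion–exclusion (exactly-one form):
P(exactly one) = 0.445 + 0.409 + 0.345 + 0.411 − 2·0.181 − 2·0.136 − 2·0.189 − 2·0.160 − 2·0.126 − 2·0.117 + 3·0.061 + 3·0.080 + 3·0.062 + 3·0.060 − 4·0.042 = 0.413

0.413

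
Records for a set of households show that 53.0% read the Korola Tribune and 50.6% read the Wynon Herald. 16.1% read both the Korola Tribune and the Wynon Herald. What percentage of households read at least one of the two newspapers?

87.5%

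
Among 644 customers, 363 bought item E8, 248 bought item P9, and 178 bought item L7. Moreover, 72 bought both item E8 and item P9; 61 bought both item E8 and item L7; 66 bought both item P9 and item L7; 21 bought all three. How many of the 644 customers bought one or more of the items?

611

N(≥1) = 363 + 248 + 178 − 72 − 61 − 66 + 21 = 611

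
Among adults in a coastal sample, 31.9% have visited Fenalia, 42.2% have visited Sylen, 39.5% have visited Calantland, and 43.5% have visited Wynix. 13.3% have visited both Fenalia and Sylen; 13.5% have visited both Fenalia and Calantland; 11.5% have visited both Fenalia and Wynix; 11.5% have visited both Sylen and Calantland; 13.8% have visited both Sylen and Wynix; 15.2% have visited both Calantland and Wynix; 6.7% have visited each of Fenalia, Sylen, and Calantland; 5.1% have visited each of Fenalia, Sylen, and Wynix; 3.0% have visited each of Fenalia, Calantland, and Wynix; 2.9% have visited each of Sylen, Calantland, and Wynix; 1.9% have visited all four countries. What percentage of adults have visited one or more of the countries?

94.1%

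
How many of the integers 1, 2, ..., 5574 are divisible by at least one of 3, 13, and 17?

⌊5574/3⌋ + ⌊5574/13⌋ + ⌊5574/17⌋ − ⌊5574/39⌋ − ⌊5574/51⌋ − ⌊5574/221⌋ + ⌊5574/663⌋ = 1858 + 428 + 327 − 142 − 109 − 25 + 8 = 2345

2345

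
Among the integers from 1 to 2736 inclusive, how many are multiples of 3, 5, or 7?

1485

912 + 547 + 390 − 182 − 130 − 78 + 26 = 1485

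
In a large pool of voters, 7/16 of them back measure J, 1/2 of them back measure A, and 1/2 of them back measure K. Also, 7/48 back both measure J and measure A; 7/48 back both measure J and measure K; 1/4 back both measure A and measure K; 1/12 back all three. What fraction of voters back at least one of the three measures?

47/48

Apply inclusion-exclusion:
P(≥1) = 7/16 + 1/2 + 1/2 − 7/48 − 7/48 − 1/4 + 1/12 = 47/48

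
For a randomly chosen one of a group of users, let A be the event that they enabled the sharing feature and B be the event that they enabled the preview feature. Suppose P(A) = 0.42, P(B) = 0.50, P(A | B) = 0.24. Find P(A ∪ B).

0.80

P(A ∩ B) = P(B)·P(A|B) = 0.50 × 0.24 = 0.12
By inclusion-exclusion,
P(A ∪ B) = 0.42 + 0.50 − 0.12 = 0.80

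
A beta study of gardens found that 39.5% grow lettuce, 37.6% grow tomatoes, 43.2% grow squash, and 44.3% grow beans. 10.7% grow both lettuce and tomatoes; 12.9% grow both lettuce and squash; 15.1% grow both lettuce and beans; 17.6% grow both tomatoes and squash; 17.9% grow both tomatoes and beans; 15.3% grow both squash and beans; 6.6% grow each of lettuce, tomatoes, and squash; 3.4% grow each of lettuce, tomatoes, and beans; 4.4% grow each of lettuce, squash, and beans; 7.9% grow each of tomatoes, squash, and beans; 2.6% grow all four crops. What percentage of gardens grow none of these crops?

5.2%

P(≥1) = 39.5 + 37.6 + 43.2 + 44.3 − 10.7 − 12.9 − 15.1 − 17.6 − 17.9 − 15.3 + 6.6 + 3.4 + 4.4 + 7.9 − 2.6 = 94.8%
P(none) = 100% − 94.8% = 5.2%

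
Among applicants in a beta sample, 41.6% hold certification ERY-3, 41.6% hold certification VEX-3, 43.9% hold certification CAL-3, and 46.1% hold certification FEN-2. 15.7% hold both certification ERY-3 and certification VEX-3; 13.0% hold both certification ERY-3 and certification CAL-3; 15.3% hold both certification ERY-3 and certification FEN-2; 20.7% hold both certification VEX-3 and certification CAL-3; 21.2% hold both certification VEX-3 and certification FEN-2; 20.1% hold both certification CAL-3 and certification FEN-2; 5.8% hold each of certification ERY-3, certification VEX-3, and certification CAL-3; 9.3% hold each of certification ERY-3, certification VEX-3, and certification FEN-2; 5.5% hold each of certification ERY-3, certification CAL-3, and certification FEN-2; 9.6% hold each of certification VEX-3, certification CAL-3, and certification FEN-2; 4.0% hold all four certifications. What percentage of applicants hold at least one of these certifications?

Inclusion–exclusion gives
P(union) = 41.6 + 41.6 + 43.9 + 46.1 − 15.7 − 13.0 − 15.3 − 20.7 − 21.2 − 20.1 + 5.8 + 9.3 + 5.5 + 9.6 − 4.0 = 93.4%

93.4%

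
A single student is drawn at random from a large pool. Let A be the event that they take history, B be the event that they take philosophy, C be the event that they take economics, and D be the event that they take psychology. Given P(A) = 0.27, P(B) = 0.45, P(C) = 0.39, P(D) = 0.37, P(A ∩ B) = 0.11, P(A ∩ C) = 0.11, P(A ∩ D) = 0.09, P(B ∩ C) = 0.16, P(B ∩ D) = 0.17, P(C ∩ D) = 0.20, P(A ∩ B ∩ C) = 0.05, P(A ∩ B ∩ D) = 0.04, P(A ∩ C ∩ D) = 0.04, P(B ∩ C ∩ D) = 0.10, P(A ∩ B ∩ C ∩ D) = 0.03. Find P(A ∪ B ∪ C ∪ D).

0.84

P(A ∪ B ∪ C ∪ D) = 0.27 + 0.45 + 0.39 + 0.37 − 0.11 − 0.11 − 0.09 − 0.16 − 0.17 − 0.20 + 0.05 + 0.04 + 0.04 + 0.10 − 0.03 = 0.84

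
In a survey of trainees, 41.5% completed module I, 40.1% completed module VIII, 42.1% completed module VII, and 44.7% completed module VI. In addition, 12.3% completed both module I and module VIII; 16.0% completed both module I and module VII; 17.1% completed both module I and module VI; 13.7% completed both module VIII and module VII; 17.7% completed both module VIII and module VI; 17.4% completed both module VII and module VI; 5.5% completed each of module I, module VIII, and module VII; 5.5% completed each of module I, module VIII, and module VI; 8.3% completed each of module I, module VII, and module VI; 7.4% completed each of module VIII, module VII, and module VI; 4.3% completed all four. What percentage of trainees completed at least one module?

Using inclusion–exclusion:
P(union) = 41.5 + 40.1 + 42.1 + 44.7 − 12.3 − 16.0 − 17.1 − 13.7 − 17.7 − 17.4 + 5.5 + 5.5 + 8.3 + 7.4 − 4.3 = 96.6%

96.6%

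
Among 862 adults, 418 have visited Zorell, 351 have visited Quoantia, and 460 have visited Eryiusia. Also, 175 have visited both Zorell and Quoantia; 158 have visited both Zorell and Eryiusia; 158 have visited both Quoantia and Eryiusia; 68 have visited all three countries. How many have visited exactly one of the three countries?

By inclusion–exclusion (exactly-one form):
|exactly one| = 418 + 351 + 460 − 2·175 − 2·158 − 2·158 + 3·68 = 451

451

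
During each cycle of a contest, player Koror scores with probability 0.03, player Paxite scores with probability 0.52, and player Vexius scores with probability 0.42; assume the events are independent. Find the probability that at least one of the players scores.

0.729952

P(none) = (1 − 0.03) × (1 − 0.52) × (1 − 0.42) = 0.97 × 0.48 × 0.58 = 0.270048
P(at least one) = 1 − 0.270048 = 0.729952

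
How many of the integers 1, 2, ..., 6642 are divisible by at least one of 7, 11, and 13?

floor(6642/7) + floor(6642/11) + floor(6642/13) − floor(6642/77) − floor(6642/91) − floor(6642/143) + floor(6642/1001) = 948 + 603 + 510 − 86 − 72 − 46 + 6 = 1863

1863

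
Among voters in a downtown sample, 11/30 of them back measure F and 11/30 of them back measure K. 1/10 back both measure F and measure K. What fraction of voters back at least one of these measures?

Inclusion–exclusion gives
P(at least one) = 11/30 + 11/30 − 1/10 = 19/30

19/30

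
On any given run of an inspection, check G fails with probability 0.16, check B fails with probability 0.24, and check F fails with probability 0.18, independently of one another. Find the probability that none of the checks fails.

0.523488

P(none) = (1 − 0.16) × (1 − 0.24) × (1 − 0.18) = 0.84 × 0.76 × 0.82 = 0.523488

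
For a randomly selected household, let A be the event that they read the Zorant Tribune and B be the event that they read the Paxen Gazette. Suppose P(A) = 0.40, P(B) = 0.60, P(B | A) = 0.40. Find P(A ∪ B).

0.84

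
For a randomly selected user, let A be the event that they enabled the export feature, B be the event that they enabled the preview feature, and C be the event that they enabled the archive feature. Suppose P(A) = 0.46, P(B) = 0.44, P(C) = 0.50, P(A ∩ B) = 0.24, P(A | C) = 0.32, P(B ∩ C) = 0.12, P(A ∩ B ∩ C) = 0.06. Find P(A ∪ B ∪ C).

0.94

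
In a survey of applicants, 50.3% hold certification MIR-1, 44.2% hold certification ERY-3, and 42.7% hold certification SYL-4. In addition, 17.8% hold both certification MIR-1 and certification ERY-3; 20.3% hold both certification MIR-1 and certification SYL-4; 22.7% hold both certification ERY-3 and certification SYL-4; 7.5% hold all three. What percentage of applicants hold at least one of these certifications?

Apply inclusion-exclusion:
P(at least one) = 50.3 + 44.2 + 42.7 − 17.8 − 20.3 − 22.7 + 7.5 = 83.9%

83.9%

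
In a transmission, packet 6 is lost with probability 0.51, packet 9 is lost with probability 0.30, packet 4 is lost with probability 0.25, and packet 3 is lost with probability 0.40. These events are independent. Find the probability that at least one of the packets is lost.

0.84565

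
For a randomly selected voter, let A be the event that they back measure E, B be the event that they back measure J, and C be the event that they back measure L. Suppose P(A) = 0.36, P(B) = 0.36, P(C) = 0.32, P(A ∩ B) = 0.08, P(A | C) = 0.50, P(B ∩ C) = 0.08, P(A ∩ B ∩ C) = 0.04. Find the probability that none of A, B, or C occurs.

P(A ∩ C) = P(C)·P(A|C) = 0.32 × 0.50 = 0.16
P(A ∪ B ∪ C) = 0.36 + 0.36 + 0.32 − 0.08 − 0.16 − 0.08 + 0.04 = 0.76
P(none) = 1 − 0.76 = 0.24

0.24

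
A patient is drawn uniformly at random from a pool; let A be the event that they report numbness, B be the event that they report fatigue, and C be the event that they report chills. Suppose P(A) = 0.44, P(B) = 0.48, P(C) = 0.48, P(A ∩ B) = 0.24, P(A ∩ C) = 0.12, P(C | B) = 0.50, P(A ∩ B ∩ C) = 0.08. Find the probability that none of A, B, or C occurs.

0.12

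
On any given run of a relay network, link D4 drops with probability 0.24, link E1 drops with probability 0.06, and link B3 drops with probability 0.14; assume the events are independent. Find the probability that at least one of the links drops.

0.385616

Independence gives P(none) = ∏(1 − pᵢ).
P(none) = (1 − 0.24) × (1 − 0.06) × (1 − 0.14) = 0.76 × 0.94 × 0.86 = 0.614384
P(at least one) = 1 − 0.614384 = 0.385616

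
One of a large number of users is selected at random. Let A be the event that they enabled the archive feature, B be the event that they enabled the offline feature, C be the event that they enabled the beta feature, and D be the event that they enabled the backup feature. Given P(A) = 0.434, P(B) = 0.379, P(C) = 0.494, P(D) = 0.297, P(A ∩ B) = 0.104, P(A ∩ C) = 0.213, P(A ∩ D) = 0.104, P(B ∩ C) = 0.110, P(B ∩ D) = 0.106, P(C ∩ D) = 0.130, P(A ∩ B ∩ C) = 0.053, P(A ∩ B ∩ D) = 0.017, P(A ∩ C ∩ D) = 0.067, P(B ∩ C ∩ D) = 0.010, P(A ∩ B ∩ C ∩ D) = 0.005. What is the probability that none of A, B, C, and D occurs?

0.021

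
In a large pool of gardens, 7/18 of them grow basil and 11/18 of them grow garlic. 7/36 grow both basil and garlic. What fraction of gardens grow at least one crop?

P(union) = 7/18 + 11/18 − 7/36 = 29/36

29/36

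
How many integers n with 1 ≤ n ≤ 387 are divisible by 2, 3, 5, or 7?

299

⌊387/2⌋ + ⌊387/3⌋ + ⌊387/5⌋ + ⌊387/7⌋ − ⌊387/6⌋ − ⌊387/10⌋ − ⌊387/14⌋ − ⌊387/15⌋ − ⌊387/21⌋ − ⌊387/35⌋ + ⌊387/30⌋ + ⌊387/42⌋ + ⌊387/70⌋ + ⌊387/105⌋ − ⌊387/210⌋ = 193 + 129 + 77 + 55 − 64 − 38 − 27 − 25 − 18 − 11 + 12 + 9 + 5 + 3 − 1 = 299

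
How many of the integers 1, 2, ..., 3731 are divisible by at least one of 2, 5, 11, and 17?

2454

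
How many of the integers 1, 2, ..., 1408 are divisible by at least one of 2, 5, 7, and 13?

963

By inclusion–exclusion:
704 + 281 + 201 + 108 − 140 − 100 − 54 − 40 − 21 − 15 + 20 + 10 + 7 + 3 − 1 = 963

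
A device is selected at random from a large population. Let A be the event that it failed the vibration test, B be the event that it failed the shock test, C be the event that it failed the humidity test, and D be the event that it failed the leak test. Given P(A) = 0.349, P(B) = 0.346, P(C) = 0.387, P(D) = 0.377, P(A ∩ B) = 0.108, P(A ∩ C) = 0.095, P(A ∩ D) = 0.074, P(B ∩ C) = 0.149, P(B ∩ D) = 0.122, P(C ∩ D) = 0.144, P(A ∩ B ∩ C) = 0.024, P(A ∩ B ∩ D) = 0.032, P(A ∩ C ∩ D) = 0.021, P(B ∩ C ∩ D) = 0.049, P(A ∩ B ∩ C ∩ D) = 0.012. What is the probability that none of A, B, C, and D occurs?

0.119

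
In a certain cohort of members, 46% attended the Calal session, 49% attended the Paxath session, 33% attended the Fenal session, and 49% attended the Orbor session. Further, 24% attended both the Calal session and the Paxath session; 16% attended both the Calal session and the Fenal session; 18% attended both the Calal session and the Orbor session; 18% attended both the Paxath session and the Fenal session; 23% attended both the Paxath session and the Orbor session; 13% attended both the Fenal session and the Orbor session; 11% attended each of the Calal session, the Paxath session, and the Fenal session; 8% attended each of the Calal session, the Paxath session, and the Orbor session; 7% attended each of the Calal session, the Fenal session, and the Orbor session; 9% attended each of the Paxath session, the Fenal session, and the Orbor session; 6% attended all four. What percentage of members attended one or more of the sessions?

94%

By inclusion-exclusion,
P(≥1) = 46 + 49 + 33 + 49 − 24 − 16 − 18 − 18 − 23 − 13 + 11 + 8 + 7 + 9 − 6 = 94%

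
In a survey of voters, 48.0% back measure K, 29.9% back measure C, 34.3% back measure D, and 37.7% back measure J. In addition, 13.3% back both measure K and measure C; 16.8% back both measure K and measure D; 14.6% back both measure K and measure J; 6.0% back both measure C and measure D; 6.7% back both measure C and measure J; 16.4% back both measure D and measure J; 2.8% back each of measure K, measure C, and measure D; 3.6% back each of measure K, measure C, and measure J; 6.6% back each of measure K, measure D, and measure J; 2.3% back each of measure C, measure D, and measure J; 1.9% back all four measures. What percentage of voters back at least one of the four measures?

89.5%

Apply inclusion-exclusion:
P(at least one) = 48.0 + 29.9 + 34.3 + 37.7 − 13.3 − 16.8 − 14.6 − 6.0 − 6.7 − 16.4 + 2.8 + 3.6 + 6.6 + 2.3 − 1.9 = 89.5%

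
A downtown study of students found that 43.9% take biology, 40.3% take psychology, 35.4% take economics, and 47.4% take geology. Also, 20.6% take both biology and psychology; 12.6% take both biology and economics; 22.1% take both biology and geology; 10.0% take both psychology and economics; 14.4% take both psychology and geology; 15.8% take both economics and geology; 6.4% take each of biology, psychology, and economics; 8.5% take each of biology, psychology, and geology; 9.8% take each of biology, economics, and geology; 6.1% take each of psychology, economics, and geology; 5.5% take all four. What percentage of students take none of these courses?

3.2%

Using inclusion–exclusion:
P(≥1) = 43.9 + 40.3 + 35.4 + 47.4 − 20.6 − 12.6 − 22.1 − 10.0 − 14.4 − 15.8 + 6.4 + 8.5 + 9.8 + 6.1 − 5.5 = 96.8%
P(none) = 100% − 96.8% = 3.2%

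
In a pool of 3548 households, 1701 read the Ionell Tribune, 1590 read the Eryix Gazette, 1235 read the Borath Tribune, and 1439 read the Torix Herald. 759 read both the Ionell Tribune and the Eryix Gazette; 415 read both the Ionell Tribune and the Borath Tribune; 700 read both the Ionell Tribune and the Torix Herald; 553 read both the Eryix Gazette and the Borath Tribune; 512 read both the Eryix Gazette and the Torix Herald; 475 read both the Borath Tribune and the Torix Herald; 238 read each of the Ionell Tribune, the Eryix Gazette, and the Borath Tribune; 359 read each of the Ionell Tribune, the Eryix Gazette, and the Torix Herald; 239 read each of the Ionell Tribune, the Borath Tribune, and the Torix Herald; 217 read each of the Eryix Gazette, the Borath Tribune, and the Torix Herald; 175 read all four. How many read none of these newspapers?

119

Inclusion–exclusion gives
N(≥1) = 1701 + 1590 + 1235 + 1439 − 759 − 415 − 700 − 553 − 512 − 475 + 238 + 359 + 239 + 217 − 175 = 3429
None: 3548 − 3429 = 119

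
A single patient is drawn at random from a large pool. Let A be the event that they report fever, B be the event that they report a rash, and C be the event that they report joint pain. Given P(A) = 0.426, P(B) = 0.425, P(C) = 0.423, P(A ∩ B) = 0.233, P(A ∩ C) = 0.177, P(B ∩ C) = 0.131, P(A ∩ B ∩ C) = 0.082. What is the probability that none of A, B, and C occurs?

0.185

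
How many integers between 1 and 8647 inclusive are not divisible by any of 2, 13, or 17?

Inclusion–exclusion gives
floor(8647/2) + floor(8647/13) + floor(8647/17) − floor(8647/26) − floor(8647/34) − floor(8647/221) + floor(8647/442) = 4323 + 665 + 508 − 332 − 254 − 39 + 19 = 4890
8647 − 4890 = 3757

3757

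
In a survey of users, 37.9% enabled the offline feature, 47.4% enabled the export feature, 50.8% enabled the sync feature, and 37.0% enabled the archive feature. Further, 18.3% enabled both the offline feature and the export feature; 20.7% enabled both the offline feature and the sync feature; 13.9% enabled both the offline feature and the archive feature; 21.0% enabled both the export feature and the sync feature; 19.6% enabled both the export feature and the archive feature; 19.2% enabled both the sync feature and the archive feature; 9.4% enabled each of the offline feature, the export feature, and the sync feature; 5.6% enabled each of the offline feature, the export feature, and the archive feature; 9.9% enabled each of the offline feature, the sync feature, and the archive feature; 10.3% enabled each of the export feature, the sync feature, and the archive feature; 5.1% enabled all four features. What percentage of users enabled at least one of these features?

Inclusion–exclusion gives
P(≥1) = 37.9 + 47.4 + 50.8 + 37.0 − 18.3 − 20.7 − 13.9 − 21.0 − 19.6 − 19.2 + 9.4 + 5.6 + 9.9 + 10.3 − 5.1 = 90.5%

90.5%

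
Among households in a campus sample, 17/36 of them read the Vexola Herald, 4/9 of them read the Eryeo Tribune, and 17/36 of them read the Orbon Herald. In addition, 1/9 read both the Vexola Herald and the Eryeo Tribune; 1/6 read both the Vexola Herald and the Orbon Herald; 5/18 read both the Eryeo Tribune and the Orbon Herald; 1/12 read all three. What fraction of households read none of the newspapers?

1/12

P(at least one) = 17/36 + 4/9 + 17/36 − 1/9 − 1/6 − 5/18 + 1/12 = 11/12
P(none) = 1 − 11/12 = 1/12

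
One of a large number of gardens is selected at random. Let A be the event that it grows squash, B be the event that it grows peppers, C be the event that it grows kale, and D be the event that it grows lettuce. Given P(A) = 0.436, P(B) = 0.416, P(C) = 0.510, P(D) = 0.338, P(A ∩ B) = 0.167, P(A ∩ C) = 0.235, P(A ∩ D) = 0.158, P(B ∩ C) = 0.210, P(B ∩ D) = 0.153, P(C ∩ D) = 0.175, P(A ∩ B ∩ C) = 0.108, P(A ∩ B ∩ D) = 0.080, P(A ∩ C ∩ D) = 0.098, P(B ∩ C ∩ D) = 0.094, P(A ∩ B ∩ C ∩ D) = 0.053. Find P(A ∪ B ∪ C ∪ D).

0.929

P(A ∪ B ∪ C ∪ D) = 0.436 + 0.416 + 0.510 + 0.338 − 0.167 − 0.235 − 0.158 − 0.210 − 0.153 − 0.175 + 0.108 + 0.080 + 0.098 + 0.094 − 0.053 = 0.929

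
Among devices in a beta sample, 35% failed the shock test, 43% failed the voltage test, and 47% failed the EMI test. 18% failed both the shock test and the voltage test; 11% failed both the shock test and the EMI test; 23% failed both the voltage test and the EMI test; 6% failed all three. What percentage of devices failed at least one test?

P(union) = 35 + 43 + 47 − 18 − 11 − 23 + 6 = 79%

79%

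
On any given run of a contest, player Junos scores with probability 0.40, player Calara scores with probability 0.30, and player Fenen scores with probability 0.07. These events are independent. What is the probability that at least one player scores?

0.6094

P(none) = (1 − 0.40) × (1 − 0.30) × (1 − 0.07) = 0.60 × 0.70 × 0.93 = 0.3906
P(at least one) = 1 − 0.3906 = 0.6094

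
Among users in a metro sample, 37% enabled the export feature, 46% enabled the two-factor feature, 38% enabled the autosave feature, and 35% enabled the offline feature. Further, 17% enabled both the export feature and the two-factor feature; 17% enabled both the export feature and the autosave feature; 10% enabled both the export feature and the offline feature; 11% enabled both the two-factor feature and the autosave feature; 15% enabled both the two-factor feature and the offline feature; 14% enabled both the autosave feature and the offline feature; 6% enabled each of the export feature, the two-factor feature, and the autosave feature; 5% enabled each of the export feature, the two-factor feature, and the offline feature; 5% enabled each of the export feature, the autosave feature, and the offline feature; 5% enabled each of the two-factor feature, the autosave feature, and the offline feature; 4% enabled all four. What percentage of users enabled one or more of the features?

89%

Inclusion–exclusion gives
P(union) = 37 + 46 + 38 + 35 − 17 − 17 − 10 − 11 − 15 − 14 + 6 + 5 + 5 + 5 − 4 = 89%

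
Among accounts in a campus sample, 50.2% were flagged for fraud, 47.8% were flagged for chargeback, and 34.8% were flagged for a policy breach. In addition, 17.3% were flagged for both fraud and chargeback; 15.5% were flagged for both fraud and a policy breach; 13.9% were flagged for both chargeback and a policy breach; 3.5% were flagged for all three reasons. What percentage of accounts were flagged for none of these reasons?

Inclusion–exclusion gives
P(union) = 50.2 + 47.8 + 34.8 − 17.3 − 15.5 − 13.9 + 3.5 = 89.6%
P(none) = 100% − 89.6% = 10.4%

10.4%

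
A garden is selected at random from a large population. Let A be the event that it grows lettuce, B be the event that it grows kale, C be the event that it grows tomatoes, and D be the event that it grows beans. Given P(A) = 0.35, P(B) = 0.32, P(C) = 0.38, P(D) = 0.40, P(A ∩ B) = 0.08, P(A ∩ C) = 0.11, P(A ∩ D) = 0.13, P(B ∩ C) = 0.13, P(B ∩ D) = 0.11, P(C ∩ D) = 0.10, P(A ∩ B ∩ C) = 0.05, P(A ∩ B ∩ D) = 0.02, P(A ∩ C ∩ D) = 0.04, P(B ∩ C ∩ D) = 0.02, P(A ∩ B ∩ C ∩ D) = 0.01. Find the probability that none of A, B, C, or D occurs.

0.09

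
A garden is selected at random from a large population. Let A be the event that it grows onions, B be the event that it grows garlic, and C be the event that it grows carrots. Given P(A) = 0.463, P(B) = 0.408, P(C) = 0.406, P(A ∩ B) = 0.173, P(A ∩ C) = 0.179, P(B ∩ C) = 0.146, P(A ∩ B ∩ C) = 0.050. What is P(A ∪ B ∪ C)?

0.829

Inclusion–exclusion gives
P(A ∪ B ∪ C) = 0.463 + 0.408 + 0.406 − 0.173 − 0.179 − 0.146 + 0.050 = 0.829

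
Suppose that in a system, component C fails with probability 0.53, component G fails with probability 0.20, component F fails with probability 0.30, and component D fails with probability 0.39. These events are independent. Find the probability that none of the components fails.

P(none) = (1 − 0.53) × (1 − 0.20) × (1 − 0.30) × (1 − 0.39) = 0.47 × 0.80 × 0.70 × 0.61 = 0.160552

0.160552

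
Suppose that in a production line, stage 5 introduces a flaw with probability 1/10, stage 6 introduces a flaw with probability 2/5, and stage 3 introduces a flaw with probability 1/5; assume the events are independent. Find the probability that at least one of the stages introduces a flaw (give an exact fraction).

Since the events are independent, P(none) is the product of the individual non-occurrence probabilities.
P(none) = (1 − 1/10) × (1 − 2/5) × (1 − 1/5) = 9/10 × 3/5 × 4/5 = 54/125
P(at least one) = 1 − 54/125 = 71/125

71/125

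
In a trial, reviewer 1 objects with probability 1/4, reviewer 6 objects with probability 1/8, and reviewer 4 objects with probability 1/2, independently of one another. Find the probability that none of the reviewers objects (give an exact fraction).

P(none) = (1 − 1/4) × (1 − 1/8) × (1 − 1/2) = 3/4 × 7/8 × 1/2 = 21/64

21/64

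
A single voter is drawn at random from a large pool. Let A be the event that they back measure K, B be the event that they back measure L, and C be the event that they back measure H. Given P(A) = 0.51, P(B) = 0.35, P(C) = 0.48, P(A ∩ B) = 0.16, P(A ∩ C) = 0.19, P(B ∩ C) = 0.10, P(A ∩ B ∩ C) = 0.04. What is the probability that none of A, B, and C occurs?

P(A ∪ B ∪ C) = 0.51 + 0.35 + 0.48 − 0.16 − 0.19 − 0.10 + 0.04 = 0.93
P(none) = 1 − 0.93 = 0.07

0.07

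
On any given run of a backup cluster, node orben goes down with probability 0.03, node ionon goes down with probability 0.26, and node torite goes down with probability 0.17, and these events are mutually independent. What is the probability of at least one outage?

0.404226

Independence gives P(none) = ∏(1 − pᵢ).
P(none) = (1 − 0.03) × (1 − 0.26) × (1 − 0.17) = 0.97 × 0.74 × 0.83 = 0.595774
P(at least one) = 1 − 0.595774 = 0.404226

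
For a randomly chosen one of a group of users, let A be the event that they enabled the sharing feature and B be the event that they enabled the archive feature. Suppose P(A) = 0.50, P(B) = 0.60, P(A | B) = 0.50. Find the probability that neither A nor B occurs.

P(A ∩ B) = P(B)·P(A|B) = 0.60 × 0.50 = 0.30
P(A ∪ B) = 0.50 + 0.60 − 0.30 = 0.80
P(none) = 1 − 0.80 = 0.20

0.20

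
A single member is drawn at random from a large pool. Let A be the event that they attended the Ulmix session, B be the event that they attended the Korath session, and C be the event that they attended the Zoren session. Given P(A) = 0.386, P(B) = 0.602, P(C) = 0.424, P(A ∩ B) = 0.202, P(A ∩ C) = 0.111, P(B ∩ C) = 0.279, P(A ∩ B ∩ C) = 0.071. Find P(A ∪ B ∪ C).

0.891

Using inclusion–exclusion:
P(A ∪ B ∪ C) = 0.386 + 0.602 + 0.424 − 0.202 − 0.111 − 0.279 + 0.071 = 0.891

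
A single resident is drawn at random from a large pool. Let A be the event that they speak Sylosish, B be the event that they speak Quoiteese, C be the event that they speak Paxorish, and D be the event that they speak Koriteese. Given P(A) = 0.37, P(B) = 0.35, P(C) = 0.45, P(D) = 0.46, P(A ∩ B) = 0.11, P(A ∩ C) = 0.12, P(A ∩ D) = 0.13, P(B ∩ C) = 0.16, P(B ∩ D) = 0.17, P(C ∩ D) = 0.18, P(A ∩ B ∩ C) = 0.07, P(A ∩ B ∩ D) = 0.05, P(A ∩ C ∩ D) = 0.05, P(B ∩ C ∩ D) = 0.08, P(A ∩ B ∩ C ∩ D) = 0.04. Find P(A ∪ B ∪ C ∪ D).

P(A ∪ B ∪ C ∪ D) = 0.37 + 0.35 + 0.45 + 0.46 − 0.11 − 0.12 − 0.13 − 0.16 − 0.17 − 0.18 + 0.07 + 0.05 + 0.05 + 0.08 − 0.04 = 0.97

0.97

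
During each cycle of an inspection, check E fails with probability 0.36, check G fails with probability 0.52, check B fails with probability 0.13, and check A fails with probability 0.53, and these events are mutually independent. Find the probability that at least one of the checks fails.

0.87438592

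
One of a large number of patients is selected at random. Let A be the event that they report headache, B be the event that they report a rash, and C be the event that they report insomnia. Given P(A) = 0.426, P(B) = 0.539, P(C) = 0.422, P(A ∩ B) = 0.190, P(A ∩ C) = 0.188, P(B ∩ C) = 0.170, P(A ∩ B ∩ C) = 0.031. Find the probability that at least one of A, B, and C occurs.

0.870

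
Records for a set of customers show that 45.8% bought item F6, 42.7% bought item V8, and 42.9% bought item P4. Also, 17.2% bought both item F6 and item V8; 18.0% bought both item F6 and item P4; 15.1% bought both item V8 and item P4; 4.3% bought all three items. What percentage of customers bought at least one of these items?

By inclusion-exclusion,
P(union) = 45.8 + 42.7 + 42.9 − 17.2 − 18.0 − 15.1 + 4.3 = 85.4%

85.4%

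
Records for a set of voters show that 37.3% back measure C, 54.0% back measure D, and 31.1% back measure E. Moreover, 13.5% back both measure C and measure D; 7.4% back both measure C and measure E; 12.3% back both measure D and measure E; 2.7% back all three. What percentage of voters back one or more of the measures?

91.9%

P(union) = 37.3 + 54.0 + 31.1 − 13.5 − 7.4 − 12.3 + 2.7 = 91.9%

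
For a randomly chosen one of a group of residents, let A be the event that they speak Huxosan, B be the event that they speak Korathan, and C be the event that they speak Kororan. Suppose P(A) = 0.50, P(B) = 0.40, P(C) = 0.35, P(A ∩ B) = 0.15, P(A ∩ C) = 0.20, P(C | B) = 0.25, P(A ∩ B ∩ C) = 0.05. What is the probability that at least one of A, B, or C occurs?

P(B ∩ C) = P(B)·P(C|B) = 0.40 × 0.25 = 0.10
P(A ∪ B ∪ C) = 0.50 + 0.40 + 0.35 − 0.15 − 0.20 − 0.10 + 0.05 = 0.85

0.85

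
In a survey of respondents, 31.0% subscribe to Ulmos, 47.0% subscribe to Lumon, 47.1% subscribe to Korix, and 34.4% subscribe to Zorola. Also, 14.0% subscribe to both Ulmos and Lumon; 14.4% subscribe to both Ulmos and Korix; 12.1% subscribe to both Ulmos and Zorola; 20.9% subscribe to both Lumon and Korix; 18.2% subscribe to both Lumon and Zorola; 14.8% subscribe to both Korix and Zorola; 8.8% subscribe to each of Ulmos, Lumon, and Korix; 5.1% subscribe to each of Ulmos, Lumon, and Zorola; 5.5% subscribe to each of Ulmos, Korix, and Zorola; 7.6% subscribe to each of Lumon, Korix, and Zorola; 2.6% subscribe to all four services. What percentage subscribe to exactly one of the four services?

Using the inclusion–exclusion count for exactly one event:
P(exactly one) = 31.0 + 47.0 + 47.1 + 34.4 − 2·14.0 − 2·14.4 − 2·12.1 − 2·20.9 − 2·18.2 − 2·14.8 + 3·8.8 + 3·5.1 + 3·5.5 + 3·7.6 − 4·2.6 = 41.3%

41.3%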